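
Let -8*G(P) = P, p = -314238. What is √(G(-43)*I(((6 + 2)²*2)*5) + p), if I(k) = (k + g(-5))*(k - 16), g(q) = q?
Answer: 96*√197 ≈ 1347.4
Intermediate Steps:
G(P) = -P/8
I(k) = (-16 + k)*(-5 + k) (I(k) = (k - 5)*(k - 16) = (-5 + k)*(-16 + k) = (-16 + k)*(-5 + k))
√(G(-43)*I(((6 + 2)²*2)*5) + p) = √((-⅛*(-43))*(80 + (((6 + 2)²*2)*5)² - 21*(6 + 2)²*2*5) - 314238) = √(43*(80 + ((8²*2)*5)² - 21*8²*2*5)/8 - 314238) = √(43*(80 + ((64*2)*5)² - 21*64*2*5)/8 - 314238) = √(43*(80 + (128*5)² - 2688*5)/8 - 314238) = √(43*(80 + 640² - 21*640)/8 - 314238) = √(43*(80 + 409600 - 13440)/8 - 314238) = √((43/8)*396240 - 314238) = √(2129790 - 314238) = √1815552 = 96*√197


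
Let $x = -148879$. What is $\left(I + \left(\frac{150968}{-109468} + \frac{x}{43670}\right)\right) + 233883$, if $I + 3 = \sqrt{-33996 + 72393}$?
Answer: $\frac{279508215668467}{1195116890} + \sqrt{38397} \approx 2.3407 \cdot 10^{5}$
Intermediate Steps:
$I = -3 + \sqrt{38397}$ ($I = -3 + \sqrt{-33996 + 72393} = -3 + \sqrt{38397} \approx 192.95$)
$\left(I + \left(\frac{150968}{-109468} + \frac{x}{43670}\right)\right) + 233883 = \left(\left(-3 + \sqrt{38397}\right) + \left(\frac{150968}{-109468} - \frac{148879}{43670}\right)\right) + 233883 = \left(\left(-3 + \sqrt{38397}\right) + \left(150968 \left(- \frac{1}{109468}\right) - \frac{148879}{43670}\right)\right) + 233883 = \left(\left(-3 + \sqrt{38397}\right) - \frac{5722564733}{1195116890}\right) + 233883 = \left(- \frac{9307915403}{1195116890} + \sqrt{38397}\right) + 233883 = \frac{279508215668467}{1195116890} + \sqrt{38397}$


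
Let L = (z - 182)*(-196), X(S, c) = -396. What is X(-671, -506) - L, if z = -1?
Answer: -36264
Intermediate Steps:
L = 35868 (L = (-1 - 182)*(-196) = -183*(-196) = 35868)
X(-671, -506) - L = -396 - 1*35868 = -396 - 35868 = -36264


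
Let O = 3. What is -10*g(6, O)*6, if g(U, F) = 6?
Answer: -360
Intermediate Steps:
-10*g(6, O)*6 = -10*6*6 = -60*6 = -360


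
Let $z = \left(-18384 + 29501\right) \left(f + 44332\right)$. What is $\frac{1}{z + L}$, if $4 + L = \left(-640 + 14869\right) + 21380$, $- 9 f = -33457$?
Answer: $\frac{9}{4807811510} \approx 1.872 \cdot 10^{-9}$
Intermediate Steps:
$f = \frac{33457}{9}$ ($f = \left(- \frac{1}{9}\right) \left(-33457\right) = \frac{33457}{9} \approx 3717.4$)
$L = 35605$ ($L = -4 + \left(\left(-640 + 14869\right) + 21380\right) = -4 + \left(14229 + 21380\right) = -4 + 35609 = 35605$)
$z = \frac{4807491065}{9}$ ($z = \left(-18384 + 29501\right) \left(\frac{33457}{9} + 44332\right) = 11117 \cdot \frac{432445}{9} = \frac{4807491065}{9} \approx 5.3417 \cdot 10^{8}$)
$\frac{1}{z + L} = \frac{1}{\frac{4807491065}{9} + 35605} = \frac{1}{\frac{4807811510}{9}} = \frac{9}{4807811510}$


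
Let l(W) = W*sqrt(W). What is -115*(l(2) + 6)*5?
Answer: -3450 - 1150*sqrt(2) ≈ -5076.3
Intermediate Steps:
l(W) = W**(3/2)
-115*(l(2) + 6)*5 = -115*(2**(3/2) + 6)*5 = -115*(2*sqrt(2) + 6)*5 = -115*(6 + 2*sqrt(2))*5 = -115*(30 + 10*sqrt(2)) = -3450 - 1150*sqrt(2)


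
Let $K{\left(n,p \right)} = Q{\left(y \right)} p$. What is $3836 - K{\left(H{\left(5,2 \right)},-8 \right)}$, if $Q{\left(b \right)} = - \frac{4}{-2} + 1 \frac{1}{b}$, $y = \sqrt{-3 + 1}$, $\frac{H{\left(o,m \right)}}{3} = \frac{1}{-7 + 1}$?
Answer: $3852 - 4 i \sqrt{2} \approx 3852.0 - 5.6569 i$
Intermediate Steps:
$H{\left(o,m \right)} = - \frac{1}{2}$ ($H{\left(o,m \right)} = \frac{3}{-7 + 1} = \frac{3}{-6} = 3 \left(- \frac{1}{6}\right) = - \frac{1}{2}$)
$y = i \sqrt{2}$ ($y = \sqrt{-2} = i \sqrt{2} \approx 1.4142 i$)
$Q{\left(b \right)} = 2 + \frac{1}{b}$ ($Q{\left(b \right)} = \left(-4\right) \left(- \frac{1}{2}\right) + \frac{1}{b} = 2 + \frac{1}{b}$)
$K{\left(n,p \right)} = p \left(2 - \frac{i \sqrt{2}}{2}\right)$ ($K{\left(n,p \right)} = \left(2 + \frac{1}{i \sqrt{2}}\right) p = \left(2 - \frac{i \sqrt{2}}{2}\right) p = p \left(2 - \frac{i \sqrt{2}}{2}\right)$)
$3836 - K{\left(H{\left(5,2 \right)},-8 \right)} = 3836 - \frac{1}{2} \left(-8\right) \left(4 - i \sqrt{2}\right) = 3836 - \left(-16 + 4 i \sqrt{2}\right) = 3836 + \left(16 - 4 i \sqrt{2}\right) = 3852 - 4 i \sqrt{2}$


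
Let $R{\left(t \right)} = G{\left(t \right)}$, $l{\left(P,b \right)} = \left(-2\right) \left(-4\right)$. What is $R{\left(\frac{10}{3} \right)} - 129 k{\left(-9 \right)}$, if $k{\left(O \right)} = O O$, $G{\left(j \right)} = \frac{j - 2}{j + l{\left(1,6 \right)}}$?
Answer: $- \frac{177631}{17} \approx -10449.0$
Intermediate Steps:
$l{\left(P,b \right)} = 8$
$G{\left(j \right)} = \frac{-2 + j}{8 + j}$ ($G{\left(j \right)} = \frac{j - 2}{j + 8} = \frac{-2 + j}{8 + j}$)
$R{\left(t \right)} = \frac{-2 + t}{8 + t}$
$k{\left(O \right)} = O^{2}$
$R{\left(\frac{10}{3} \right)} - 129 k{\left(-9 \right)} = \frac{-2 + \frac{10}{3}}{8 + \frac{10}{3}} - 129 \left(-9\right)^{2} = \frac{-2 + 10 \cdot \frac{1}{3}}{8 + 10 \cdot \frac{1}{3}} - 10449 = \frac{-2 + \frac{10}{3}}{8 + \frac{10}{3}} - 10449 = \frac{1}{\frac{34}{3}} \cdot \frac{4}{3} - 10449 = \frac{3}{34} \cdot \frac{4}{3} - 10449 = \frac{2}{17} - 10449 = - \frac{177631}{17}$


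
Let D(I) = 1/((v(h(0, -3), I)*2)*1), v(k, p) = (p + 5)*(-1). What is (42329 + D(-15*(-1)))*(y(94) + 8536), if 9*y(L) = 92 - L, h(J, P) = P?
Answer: 65035930349/180 ≈ 3.6131e+8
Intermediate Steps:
v(k, p) = -5 - p (v(k, p) = (5 + p)*(-1) = -5 - p)
y(L) = 92/9 - L/9 (y(L) = (92 - L)/9 = 92/9 - L/9)
D(I) = 1/(-10 - 2*I) (D(I) = 1/(((-5 - I)*2)*1) = 1/((-10 - 2*I)*1) = 1/(-10 - 2*I))
(42329 + D(-15*(-1)))*(y(94) + 8536) = (42329 - 1/(10 + 2*(-15*(-1))))*((92/9 - ⅑*94) + 8536) = (42329 - 1/(10 + 2*15))*((92/9 - 94/9) + 8536) = (42329 - 1/(10 + 30))*(-2/9 + 8536) = (42329 - 1/40)*(76822/9) = (1693159/40)*(76822/9) = 65035930349/180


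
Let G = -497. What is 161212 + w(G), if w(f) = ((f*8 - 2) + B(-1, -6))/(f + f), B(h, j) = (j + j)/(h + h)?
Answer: 80124350/497 ≈ 1.6122e+5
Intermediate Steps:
B(h, j) = j/h (B(h, j) = (2*j)/((2*h)) = (2*j)*(1/(2*h)) = j/h)
w(f) = (4 + 8*f)/(2*f) (w(f) = ((f*8 - 2) - 6/(-1))/(f + f) = ((8*f - 2) - 6*(-1))/((2*f)) = ((-2 + 8*f) + 6)*(1/(2*f)) = (4 + 8*f)*(1/(2*f)) = (4 + 8*f)/(2*f))
161212 + w(G) = 161212 + (4 + 2/(-497)) = 161212 + (4 + 2*(-1/497)) = 161212 + (4 - 2/497) = 161212 + 1986/497 = 80124350/497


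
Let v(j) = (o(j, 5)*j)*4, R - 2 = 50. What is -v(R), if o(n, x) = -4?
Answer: 832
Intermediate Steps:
R = 52 (R = 2 + 50 = 52)
v(j) = -16*j (v(j) = -4*j*4 = -16*j)
-v(R) = -(-16)*52 = -1*(-832) = 832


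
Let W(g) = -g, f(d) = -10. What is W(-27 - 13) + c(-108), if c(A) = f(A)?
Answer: 30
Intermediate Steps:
c(A) = -10
W(-27 - 13) + c(-108) = -(-27 - 13) - 10 = -1*(-40) - 10 = 40 - 10 = 30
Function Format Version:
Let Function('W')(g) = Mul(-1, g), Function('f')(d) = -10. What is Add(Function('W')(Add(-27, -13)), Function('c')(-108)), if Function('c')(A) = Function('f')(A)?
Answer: 30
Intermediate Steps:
Function('c')(A) = -10
Add(Function('W')(Add(-27, -13)), Function('c')(-108)) = Add(Mul(-1, Add(-27, -13)), -10) = Add(Mul(-1, -40), -10) = Add(40, -10) = 30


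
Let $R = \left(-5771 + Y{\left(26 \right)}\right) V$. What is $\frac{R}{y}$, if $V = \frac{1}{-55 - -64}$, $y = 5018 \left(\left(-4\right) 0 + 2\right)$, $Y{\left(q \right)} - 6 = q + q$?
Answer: $- \frac{5713}{90324} \approx -0.06325$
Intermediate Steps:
$Y{\left(q \right)} = 6 + 2 q$ ($Y{\left(q \right)} = 6 + \left(q + q\right) = 6 + 2 q$)
$y = 10036$ ($y = 5018 \left(0 + 2\right) = 5018 \cdot 2 = 10036$)
$V = \frac{1}{9}$ ($V = \frac{1}{-55 + 64} = \frac{1}{9} \approx 0.11111$)
$R = - \frac{5713}{9}$ ($R = \left(-5771 + \left(6 + 2 \cdot 26\right)\right) \frac{1}{9} = \left(-5771 + \left(6 + 52\right)\right) \frac{1}{9} = \left(-5771 + 58\right) \frac{1}{9} = \left(-5713\right) \frac{1}{9} = - \frac{5713}{9} \approx -634.78$)
$\frac{R}{y} = - \frac{5713}{9 \cdot 10036} = \left(- \frac{5713}{9}\right) \frac{1}{10036} = - \frac{5713}{90324}$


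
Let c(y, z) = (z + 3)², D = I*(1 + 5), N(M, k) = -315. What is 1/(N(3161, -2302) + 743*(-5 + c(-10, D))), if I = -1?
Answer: 1/2657 ≈ 0.00037636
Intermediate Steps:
D = -6 (D = -(1 + 5) = -1*6 = -6)
c(y, z) = (3 + z)²
1/(N(3161, -2302) + 743*(-5 + c(-10, D))) = 1/(-315 + 743*(-5 + (3 - 6)²)) = 1/(-315 + 743*(-5 + (-3)²)) = 1/(-315 + 743*(-5 + 9)) = 1/(-315 + 743*4) = 1/(-315 + 2972) = 1/2657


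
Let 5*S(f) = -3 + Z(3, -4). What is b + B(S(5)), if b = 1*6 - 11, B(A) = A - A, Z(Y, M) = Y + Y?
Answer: -5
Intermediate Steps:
Z(Y, M) = 2*Y
S(f) = ⅗ (S(f) = (-3 + 2*3)/5 = (-3 + 6)/5 = (⅕)*3 = ⅗)
B(A) = 0
b = -5 (b = 6 - 11 = -5)
b + B(S(5)) = -5 + 0 = -5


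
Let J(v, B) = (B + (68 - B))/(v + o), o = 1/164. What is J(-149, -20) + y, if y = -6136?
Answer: -149944312/24435 ≈ -6136.5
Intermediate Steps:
o = 1/164 ≈ 0.0060976
J(v, B) = 68/(1/164 + v) (J(v, B) = (B + (68 - B))/(v + 1/164) = 68/(1/164 + v))
J(-149, -20) + y = 11152/(1 + 164*(-149)) - 6136 = 11152/(1 - 24436) - 6136 = 11152/(-24435) - 6136 = 11152*(-1/24435) - 6136 = -11152/24435 - 6136 = -149944312/24435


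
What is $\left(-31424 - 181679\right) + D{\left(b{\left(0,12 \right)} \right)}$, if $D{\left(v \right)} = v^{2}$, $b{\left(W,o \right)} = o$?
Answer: $-212959$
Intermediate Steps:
$\left(-31424 - 181679\right) + D{\left(b{\left(0,12 \right)} \right)} = \left(-31424 - 181679\right) + 12^{2} = -213103 + 144 = -212959$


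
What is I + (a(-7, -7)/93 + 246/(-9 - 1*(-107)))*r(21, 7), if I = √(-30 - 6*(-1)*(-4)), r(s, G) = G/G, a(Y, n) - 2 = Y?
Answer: 11194/4557 + 3*I*√6 ≈ 2.4564 + 7.3485*I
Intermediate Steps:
a(Y, n) = 2 + Y
r(s, G) = 1
I = 3*I*√6 (I = √(-30 + 6*(-4)) = √(-30 - 24) = √(-54) = 3*I*√6 ≈ 7.3485*I)
I + (a(-7, -7)/93 + 246/(-9 - 1*(-107)))*r(21, 7) = 3*I*√6 + ((2 - 7)/93 + 246/(-9 - 1*(-107)))*1 = 3*I*√6 + (-5*1/93 + 246/(-9 + 107))*1 = 3*I*√6 + (-5/93 + 246/98)*1 = 3*I*√6 + (-5/93 + 246*(1/98))*1 = 3*I*√6 + (-5/93 + 123/49)*1 = 3*I*√6 + (11194/4557)*1 = 3*I*√6 + 11194/4557 = 11194/4557 + 3*I*√6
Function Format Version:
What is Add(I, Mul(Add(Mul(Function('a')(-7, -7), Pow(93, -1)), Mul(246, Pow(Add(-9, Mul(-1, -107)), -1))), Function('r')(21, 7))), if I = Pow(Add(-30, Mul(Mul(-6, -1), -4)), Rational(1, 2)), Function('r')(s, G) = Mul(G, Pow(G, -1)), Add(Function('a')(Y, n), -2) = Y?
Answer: Add(Rational(11194, 4557), Mul(3, I, Pow(6, Rational(1, 2)))) ≈ Add(2.4564, Mul(7.3485, I))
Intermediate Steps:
Function('a')(Y, n) = Add(2, Y)
Function('r')(s, G) = 1
I = Mul(3, I, Pow(6, Rational(1, 2))) (I = Pow(Add(-30, Mul(6, -4)), Rational(1, 2)) = Pow(Add(-30, -24), Rational(1, 2)) = Pow(-54, Rational(1, 2)) = Mul(3, I, Pow(6, Rational(1, 2))) ≈ Mul(7.3485, I))
Add(I, Mul(Add(Mul(Function('a')(-7, -7), Pow(93, -1)), Mul(246, Pow(Add(-9, Mul(-1, -107)), -1))), Function('r')(21, 7))) = Add(Mul(3, I, Pow(6, Rational(1, 2))), Mul(Add(Mul(Add(2, -7), Pow(93, -1)), Mul(246, Pow(Add(-9, Mul(-1, -107)), -1))), 1)) = Add(Mul(3, I, Pow(6, Rational(1, 2))), Mul(Add(Mul(-5, Rational(1, 93)), Mul(246, Pow(Add(-9, 107), -1))), 1)) = Add(Mul(3, I, Pow(6, Rational(1, 2))), Mul(Add(Rational(-5, 93), Mul(246, Pow(98, -1))), 1)) = Add(Mul(3, I, Pow(6, Rational(1, 2))), Mul(Add(Rational(-5, 93), Mul(246, Rational(1, 98))), 1)) = Add(Mul(3, I, Pow(6, Rational(1, 2))), Mul(Add(Rational(-5, 93), Rational(123, 49)), 1)) = Add(Mul(3, I, Pow(6, Rational(1, 2))), Mul(Rational(11194, 4557), 1)) = Add(Mul(3, I, Pow(6, Rational(1, 2))), Rational(11194, 4557)) = Add(Rational(11194, 4557), Mul(3, I, Pow(6, Rational(1, 2))))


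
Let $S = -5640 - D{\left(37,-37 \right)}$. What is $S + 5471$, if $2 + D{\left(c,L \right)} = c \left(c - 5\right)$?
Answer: $-1351$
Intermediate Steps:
$D{\left(c,L \right)} = -2 + c \left(-5 + c\right)$ ($D{\left(c,L \right)} = -2 + c \left(c - 5\right) = -2 + c \left(-5 + c\right)$)
$S = -6822$ ($S = -5640 - \left(-2 + 37^{2} - 185\right) = -5640 - \left(-2 + 1369 - 185\right) = -5640 - 1182 = -6822$)
$S + 5471 = -6822 + 5471 = -1351$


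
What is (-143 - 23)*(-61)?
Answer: 10126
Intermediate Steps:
(-143 - 23)*(-61) = -166*(-61) = 10126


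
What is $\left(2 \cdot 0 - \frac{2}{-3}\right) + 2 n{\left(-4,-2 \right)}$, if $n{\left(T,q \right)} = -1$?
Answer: $- \frac{4}{3} \approx -1.3333$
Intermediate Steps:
$\left(2 \cdot 0 - \frac{2}{-3}\right) + 2 n{\left(-4,-2 \right)} = \left(2 \cdot 0 - \frac{2}{-3}\right) + 2 \left(-1\right) = \left(0 - - \frac{2}{3}\right) - 2 = \left(0 + \frac{2}{3}\right) - 2 = \frac{2}{3} - 2 = - \frac{4}{3}$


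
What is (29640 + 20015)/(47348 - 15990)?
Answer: 49655/31358 ≈ 1.5835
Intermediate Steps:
(29640 + 20015)/(47348 - 15990) = 49655/31358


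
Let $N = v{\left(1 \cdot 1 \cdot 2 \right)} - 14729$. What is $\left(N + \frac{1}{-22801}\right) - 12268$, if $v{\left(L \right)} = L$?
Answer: $- \frac{615512996}{22801} \approx -26995.0$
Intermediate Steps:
$N = -14727$ ($N = 1 \cdot 1 \cdot 2 - 14729 = 1 \cdot 2 - 14729 = 2 - 14729 = -14727$)
$\left(N + \frac{1}{-22801}\right) - 12268 = \left(-14727 + \frac{1}{-22801}\right) - 12268 = \left(-14727 - \frac{1}{22801}\right) - 12268 = - \frac{335790328}{22801} - 12268 = - \frac{615512996}{22801}$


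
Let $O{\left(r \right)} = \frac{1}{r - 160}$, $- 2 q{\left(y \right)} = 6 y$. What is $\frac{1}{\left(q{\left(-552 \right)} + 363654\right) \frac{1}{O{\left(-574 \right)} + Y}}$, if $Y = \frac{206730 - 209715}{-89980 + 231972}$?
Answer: $- \frac{28451}{464309580240} \approx -6.1276 \cdot 10^{-8}$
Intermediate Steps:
$Y = - \frac{2985}{141992} \approx -0.021022$
$q{\left(y \right)} = - 3 y$ ($q{\left(y \right)} = - \frac{6 y}{2} = - 3 y$)
$O{\left(r \right)} = \frac{1}{-160 + r}$
$\frac{1}{\left(q{\left(-552 \right)} + 363654\right) \frac{1}{O{\left(-574 \right)} + Y}} = \frac{1}{\left(\left(-3\right) \left(-552\right) + 363654\right) \frac{1}{\frac{1}{-160 - 574} - \frac{2985}{141992}}} = \frac{1}{\left(1656 + 363654\right) \frac{1}{\frac{1}{-734} - \frac{2985}{141992}}} = \frac{1}{365310 \frac{1}{- \frac{1}{734} - \frac{2985}{141992}}} = \frac{1}{365310 \frac{1}{- \frac{1166491}{52111064}}} = \frac{1}{365310 \left(- \frac{52111064}{1166491}\right)} = \frac{1}{- \frac{464309580240}{28451}} = - \frac{28451}{464309580240}$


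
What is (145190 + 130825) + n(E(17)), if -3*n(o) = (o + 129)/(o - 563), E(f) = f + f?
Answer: 438035968/1587 ≈ 2.7602e+5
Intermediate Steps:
E(f) = 2*f
n(o) = -(129 + o)/(3*(-563 + o)) (n(o) = -(o + 129)/(3*(o - 563)) = -(129 + o)/(3*(-563 + o)))
(145190 + 130825) + n(E(17)) = (145190 + 130825) + (-129 - 2*17)/(3*(-563 + 2*17)) = 276015 + (-129 - 1*34)/(3*(-563 + 34)) = 276015 + (⅓)*(-129 - 34)/(-529) = 276015 + (⅓)*(-1/529)*(-163) = 276015 + 163/1587 = 438035968/1587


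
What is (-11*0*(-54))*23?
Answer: 0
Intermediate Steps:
(-11*0*(-54))*23 = (0*(-54))*23 = 0*23 = 0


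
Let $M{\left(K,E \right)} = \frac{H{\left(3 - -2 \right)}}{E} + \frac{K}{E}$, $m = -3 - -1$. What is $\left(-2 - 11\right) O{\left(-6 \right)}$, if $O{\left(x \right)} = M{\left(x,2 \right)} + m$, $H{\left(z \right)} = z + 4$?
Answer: $\frac{13}{2} \approx 6.5$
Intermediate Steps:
$H{\left(z \right)} = 4 + z$
$m = -2$ ($m = -3 + 1 = -2$)
$M{\left(K,E \right)} = \frac{9}{E} + \frac{K}{E}$ ($M{\left(K,E \right)} = \frac{4 + \left(3 - -2\right)}{E} + \frac{K}{E} = \frac{4 + \left(3 + 2\right)}{E} + \frac{K}{E} = \frac{4 + 5}{E} + \frac{K}{E} = \frac{9}{E} + \frac{K}{E}$)
$O{\left(x \right)} = \frac{5}{2} + \frac{x}{2}$ ($O{\left(x \right)} = \frac{9 + x}{2} - 2 = \left(\frac{9}{2} + \frac{x}{2}\right) - 2 = \frac{5}{2} + \frac{x}{2}$)
$\left(-2 - 11\right) O{\left(-6 \right)} = \left(-2 - 11\right) \left(\frac{5}{2} + \frac{1}{2} \left(-6\right)\right) = - 13 \left(\frac{5}{2} - 3\right) = \left(-13\right) \left(- \frac{1}{2}\right) = \frac{13}{2}$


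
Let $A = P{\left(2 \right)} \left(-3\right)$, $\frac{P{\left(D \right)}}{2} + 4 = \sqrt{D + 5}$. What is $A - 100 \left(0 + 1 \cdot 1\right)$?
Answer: $-76 - 6 \sqrt{7} \approx -91.875$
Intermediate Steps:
$P{\left(D \right)} = -8 + 2 \sqrt{5 + D}$ ($P{\left(D \right)} = -8 + 2 \sqrt{D + 5} = -8 + 2 \sqrt{5 + D}$)
$A = 24 - 6 \sqrt{7}$ ($A = \left(-8 + 2 \sqrt{5 + 2}\right) \left(-3\right) = \left(-8 + 2 \sqrt{7}\right) \left(-3\right) = 24 - 6 \sqrt{7} \approx 8.1255$)
$A - 100 \left(0 + 1 \cdot 1\right) = \left(24 - 6 \sqrt{7}\right) - 100 \left(0 + 1 \cdot 1\right) = \left(24 - 6 \sqrt{7}\right) - 100 \left(0 + 1\right) = \left(24 - 6 \sqrt{7}\right) - 100 = -76 - 6 \sqrt{7}$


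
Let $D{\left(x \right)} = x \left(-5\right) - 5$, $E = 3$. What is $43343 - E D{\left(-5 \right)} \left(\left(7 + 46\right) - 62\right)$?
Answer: $43883$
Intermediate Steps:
$D{\left(x \right)} = -5 - 5 x$ ($D{\left(x \right)} = - 5 x - 5 = -5 - 5 x$)
$43343 - E D{\left(-5 \right)} \left(\left(7 + 46\right) - 62\right) = 43343 - 3 \left(-5 - -25\right) \left(\left(7 + 46\right) - 62\right) = 43343 - 3 \left(-5 + 25\right) \left(53 - 62\right) = 43343 - 3 \cdot 20 \left(-9\right) = 43343 - 60 \left(-9\right) = 43343 - -540 = 43343 + 540 = 43883$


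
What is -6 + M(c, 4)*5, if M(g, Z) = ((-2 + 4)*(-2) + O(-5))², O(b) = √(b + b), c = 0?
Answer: 24 - 40*I*√10 ≈ 24.0 - 126.49*I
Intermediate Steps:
O(b) = √2*√b (O(b) = √(2*b) = √2*√b)
M(g, Z) = (-4 + I*√10)² (M(g, Z) = ((-2 + 4)*(-2) + √2*√(-5))² = (2*(-2) + √2*(I*√5))² = (-4 + I*√10)²)
-6 + M(c, 4)*5 = -6 + (4 - I*√10)²*5 = -6 + 5*(4 - I*√10)²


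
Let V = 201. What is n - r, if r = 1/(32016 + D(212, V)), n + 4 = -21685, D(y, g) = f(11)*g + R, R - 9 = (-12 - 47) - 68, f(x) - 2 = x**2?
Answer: -1228052870/56621 ≈ -21689.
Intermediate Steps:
f(x) = 2 + x**2
R = -118 (R = 9 + ((-12 - 47) - 68) = 9 + (-59 - 68) = 9 - 127 = -118)
D(y, g) = -118 + 123*g (D(y, g) = (2 + 11**2)*g - 118 = (2 + 121)*g - 118 = 123*g - 118 = -118 + 123*g)
n = -21689 (n = -4 - 21685 = -21689)
r = 1/56621 (r = 1/(32016 + (-118 + 123*201)) = 1/(32016 + (-118 + 24723)) = 1/(32016 + 24605) = 1/56621 ≈ 1.7661e-5)
n - r = -21689 - 1*1/56621 = -21689 - 1/56621 = -1228052870/56621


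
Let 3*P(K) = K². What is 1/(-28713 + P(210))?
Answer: -1/14013 ≈ -7.1362e-5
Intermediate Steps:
P(K) = K²/3
1/(-28713 + P(210)) = 1/(-28713 + (⅓)*210²) = 1/(-28713 + (⅓)*44100) = 1/(-28713 + 14700) = 1/(-14013) = -1/14013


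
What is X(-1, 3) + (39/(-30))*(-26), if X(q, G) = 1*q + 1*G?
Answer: 179/5 ≈ 35.800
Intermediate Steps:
X(q, G) = G + q (X(q, G) = q + G = G + q)
X(-1, 3) + (39/(-30))*(-26) = (3 - 1) + (39/(-30))*(-26) = 2 + (39*(-1/30))*(-26) = 2 - 13/10*(-26) = 2 + 169/5 = 179/5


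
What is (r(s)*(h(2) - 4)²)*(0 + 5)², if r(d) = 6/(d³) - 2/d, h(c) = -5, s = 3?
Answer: -900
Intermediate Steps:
r(d) = -2/d + 6/d³ (r(d) = 6/d³ - 2/d = -2/d + 6/d³)
(r(s)*(h(2) - 4)²)*(0 + 5)² = ((-2/3 + 6/3³)*(-5 - 4)²)*(0 + 5)² = ((-2*⅓ + 6*(1/27))*(-9)²)*5² = ((-⅔ + 2/9)*81)*25 = -4/9*81*25 = -36*25 = -900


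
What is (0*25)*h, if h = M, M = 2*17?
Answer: 0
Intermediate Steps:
M = 34
h = 34
(0*25)*h = (0*25)*34 = 0*34 = 0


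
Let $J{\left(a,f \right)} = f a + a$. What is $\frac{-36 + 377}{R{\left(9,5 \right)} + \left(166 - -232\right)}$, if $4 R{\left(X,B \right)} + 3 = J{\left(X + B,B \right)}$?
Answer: $\frac{1364}{1673} \approx 0.8153$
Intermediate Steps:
$J{\left(a,f \right)} = a + a f$ ($J{\left(a,f \right)} = a f + a = a + a f$)
$R{\left(X,B \right)} = - \frac{3}{4} + \frac{\left(1 + B\right) \left(B + X\right)}{4}$ ($R{\left(X,B \right)} = - \frac{3}{4} + \frac{\left(X + B\right) \left(1 + B\right)}{4} = - \frac{3}{4} + \frac{\left(B + X\right) \left(1 + B\right)}{4} = - \frac{3}{4} + \frac{\left(1 + B\right) \left(B + X\right)}{4}$)
$\frac{-36 + 377}{R{\left(9,5 \right)} + \left(166 - -232\right)} = \frac{-36 + 377}{\left(- \frac{3}{4} + \frac{\left(1 + 5\right) \left(5 + 9\right)}{4}\right) + \left(166 - -232\right)} = \frac{341}{\left(- \frac{3}{4} + \frac{1}{4} \cdot 6 \cdot 14\right) + \left(166 + 232\right)} = \frac{341}{\left(- \frac{3}{4} + 21\right) + 398} = \frac{341}{\frac{81}{4} + 398} = \frac{341}{\frac{1673}{4}} = 341 \cdot \frac{4}{1673} = \frac{1364}{1673}$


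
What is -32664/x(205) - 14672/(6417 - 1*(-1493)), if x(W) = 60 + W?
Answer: -3746576/29945 ≈ -125.12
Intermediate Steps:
-32664/x(205) - 14672/(6417 - 1*(-1493)) = -32664/(60 + 205) - 14672/(6417 - 1*(-1493)) = -32664/265 - 14672/(6417 + 1493) = -32664*1/265 - 14672/7910 = -32664/265 - 14672*1/7910 = -32664/265 - 1048/565 = -3746576/29945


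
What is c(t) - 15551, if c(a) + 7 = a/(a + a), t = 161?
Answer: -31115/2 ≈ -15558.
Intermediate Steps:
c(a) = -13/2 (c(a) = -7 + a/(a + a) = -7 + a/((2*a)) = -7 + a*(1/(2*a)) = -7 + 1/2 = -13/2)
c(t) - 15551 = -13/2 - 15551 = -31115/2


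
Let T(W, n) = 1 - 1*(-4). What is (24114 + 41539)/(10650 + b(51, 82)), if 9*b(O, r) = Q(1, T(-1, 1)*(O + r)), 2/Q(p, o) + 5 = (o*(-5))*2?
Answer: 561755205/91125964 ≈ 6.1646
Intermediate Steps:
T(W, n) = 5 (T(W, n) = 1 + 4 = 5)
Q(p, o) = 2/(-5 - 10*o) (Q(p, o) = 2/(-5 + (o*(-5))*2) = 2/(-5 - 5*o*2) = 2/(-5 - 10*o))
b(O, r) = -2/(9*(5 + 50*O + 50*r)) (b(O, r) = (-2/(5 + 10*(5*(O + r))))/9 = (-2/(5 + 10*(5*O + 5*r)))/9 = (-2/(5 + (50*O + 50*r)))/9 = (-2/(5 + 50*O + 50*r))/9 = -2/(9*(5 + 50*O + 50*r)))
(24114 + 41539)/(10650 + b(51, 82)) = (24114 + 41539)/(10650 - 2/(45 + 450*51 + 450*82)) = 65653/(10650 - 2/(45 + 22950 + 36900)) = 65653/(10650 - 2/59895) = 65653/(637881748/59895) = 65653*(59895/637881748) = 561755205/91125964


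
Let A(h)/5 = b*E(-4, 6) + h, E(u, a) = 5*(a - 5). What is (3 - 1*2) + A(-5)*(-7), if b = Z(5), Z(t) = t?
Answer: -699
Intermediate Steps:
E(u, a) = -25 + 5*a (E(u, a) = 5*(-5 + a) = -25 + 5*a)
b = 5
A(h) = 125 + 5*h (A(h) = 5*(5*(-25 + 5*6) + h) = 5*(5*(-25 + 30) + h) = 5*(5*5 + h) = 5*(25 + h) = 125 + 5*h)
(3 - 1*2) + A(-5)*(-7) = (3 - 1*2) + (125 + 5*(-5))*(-7) = (3 - 2) + (125 - 25)*(-7) = 1 + 100*(-7) = 1 - 700 = -699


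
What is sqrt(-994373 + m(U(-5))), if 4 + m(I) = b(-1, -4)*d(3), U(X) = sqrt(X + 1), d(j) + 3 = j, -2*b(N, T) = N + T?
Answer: I*sqrt(994377) ≈ 997.18*I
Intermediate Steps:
b(N, T) = -N/2 - T/2 (b(N, T) = -(N + T)/2 = -N/2 - T/2)
d(j) = -3 + j
U(X) = sqrt(1 + X)
m(I) = -4 (m(I) = -4 + (-1/2*(-1) - 1/2*(-4))*(-3 + 3) = -4 + (1/2 + 2)*0 = -4 + (5/2)*0 = -4 + 0 = -4)
sqrt(-994373 + m(U(-5))) = sqrt(-994373 - 4) = sqrt(-994377) = I*sqrt(994377)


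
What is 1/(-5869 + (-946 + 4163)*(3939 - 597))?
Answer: 1/10745345 ≈ 9.3064e-8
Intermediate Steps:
1/(-5869 + (-946 + 4163)*(3939 - 597)) = 1/(-5869 + 3217*3342) = 1/(-5869 + 10751214) = 1/10745345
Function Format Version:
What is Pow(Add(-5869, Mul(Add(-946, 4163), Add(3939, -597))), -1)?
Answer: Rational(1, 10745345) ≈ 9.3064e-8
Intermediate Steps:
Pow(Add(-5869, Mul(Add(-946, 4163), Add(3939, -597))), -1) = Pow(Add(-5869, Mul(3217, 3342)), -1) = Pow(Add(-5869, 10751214), -1) = Pow(10745345, -1) = Rational(1, 10745345)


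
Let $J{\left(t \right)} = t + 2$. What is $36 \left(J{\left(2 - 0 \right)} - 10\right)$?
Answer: $-216$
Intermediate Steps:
$J{\left(t \right)} = 2 + t$
$36 \left(J{\left(2 - 0 \right)} - 10\right) = 36 \left(\left(2 + \left(2 - 0\right)\right) - 10\right) = 36 \left(\left(2 + \left(2 + 0\right)\right) - 10\right) = 36 \left(\left(2 + 2\right) - 10\right) = 36 \left(4 - 10\right) = 36 \left(-6\right) = -216$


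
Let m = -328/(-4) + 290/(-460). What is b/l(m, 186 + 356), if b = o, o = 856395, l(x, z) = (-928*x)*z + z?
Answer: -19697085/941307118 ≈ -0.020925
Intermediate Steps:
m = 3743/46 (m = -328*(-1/4) + 290*(-1/460) = 82 - 29/46 = 3743/46 ≈ 81.370)
l(x, z) = z - 928*x*z (l(x, z) = -928*x*z + z = z - 928*x*z)
b = 856395
b/l(m, 186 + 356) = 856395/(((186 + 356)*(1 - 928*3743/46))) = 856395/((542*(1 - 1736752/23))) = 856395/((542*(-1736729/23))) = 856395/(-941307118/23) = 856395*(-23/941307118) = -19697085/941307118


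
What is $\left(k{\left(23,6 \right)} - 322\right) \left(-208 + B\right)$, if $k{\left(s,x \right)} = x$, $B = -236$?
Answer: $140304$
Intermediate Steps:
$\left(k{\left(23,6 \right)} - 322\right) \left(-208 + B\right) = \left(6 - 322\right) \left(-208 - 236\right) = \left(-316\right) \left(-444\right) = 140304$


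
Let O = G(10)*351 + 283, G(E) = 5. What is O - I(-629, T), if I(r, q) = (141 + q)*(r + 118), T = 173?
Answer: 162492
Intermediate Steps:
O = 2038 (O = 5*351 + 283 = 1755 + 283 = 2038)
I(r, q) = (118 + r)*(141 + q) (I(r, q) = (141 + q)*(118 + r) = (118 + r)*(141 + q))
O - I(-629, T) = 2038 - (16638 + 118*173 + 141*(-629) + 173*(-629)) = 2038 - (16638 + 20414 - 88689 - 108817) = 2038 - 1*(-160454) = 2038 + 160454 = 162492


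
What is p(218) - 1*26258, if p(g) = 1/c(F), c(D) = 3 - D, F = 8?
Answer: -131291/5 ≈ -26258.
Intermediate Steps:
p(g) = -⅕ (p(g) = 1/(3 - 1*8) = 1/(3 - 8) = 1/(-5) = -⅕)
p(218) - 1*26258 = -⅕ - 1*26258 = -⅕ - 26258 = -131291/5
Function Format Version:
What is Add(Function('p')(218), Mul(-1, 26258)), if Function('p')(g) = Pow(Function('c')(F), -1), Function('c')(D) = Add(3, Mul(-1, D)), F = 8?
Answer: Rational(-131291, 5) ≈ -26258.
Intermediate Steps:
Function('p')(g) = Rational(-1, 5) (Function('p')(g) = Pow(Add(3, Mul(-1, 8)), -1) = Pow(Add(3, -8), -1) = Pow(-5, -1) = Rational(-1, 5))
Add(Function('p')(218), Mul(-1, 26258)) = Add(Rational(-1, 5), Mul(-1, 26258)) = Add(Rational(-1, 5), -26258) = Rational(-131291, 5)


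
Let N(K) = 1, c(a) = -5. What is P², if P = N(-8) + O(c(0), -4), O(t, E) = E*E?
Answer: 289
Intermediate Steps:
O(t, E) = E²
P = 17 (P = 1 + (-4)² = 1 + 16 = 17)
P² = 17² = 289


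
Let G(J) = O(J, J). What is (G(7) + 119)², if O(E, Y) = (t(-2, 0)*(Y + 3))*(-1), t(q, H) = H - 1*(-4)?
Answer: 6241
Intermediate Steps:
t(q, H) = 4 + H (t(q, H) = H + 4 = 4 + H)
O(E, Y) = -12 - 4*Y (O(E, Y) = ((4 + 0)*(Y + 3))*(-1) = (4*(3 + Y))*(-1) = (12 + 4*Y)*(-1) = -12 - 4*Y)
G(J) = -12 - 4*J
(G(7) + 119)² = ((-12 - 4*7) + 119)² = ((-12 - 28) + 119)² = (-40 + 119)² = 79² = 6241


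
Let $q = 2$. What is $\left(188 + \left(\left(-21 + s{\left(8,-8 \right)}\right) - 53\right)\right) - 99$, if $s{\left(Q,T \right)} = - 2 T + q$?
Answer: $33$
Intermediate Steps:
$s{\left(Q,T \right)} = 2 - 2 T$ ($s{\left(Q,T \right)} = - 2 T + 2 = 2 - 2 T$)
$\left(188 + \left(\left(-21 + s{\left(8,-8 \right)}\right) - 53\right)\right) - 99 = \left(188 + \left(\left(-21 + \left(2 - -16\right)\right) - 53\right)\right) - 99 = \left(188 + \left(\left(-21 + \left(2 + 16\right)\right) - 53\right)\right) - 99 = \left(188 + \left(\left(-21 + 18\right) - 53\right)\right) - 99 = \left(188 - 56\right) - 99 = 132 - 99 = 33$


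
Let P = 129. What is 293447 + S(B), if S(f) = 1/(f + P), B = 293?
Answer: 123834635/422 ≈ 2.9345e+5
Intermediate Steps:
S(f) = 1/(129 + f) (S(f) = 1/(f + 129) = 1/(129 + f))
293447 + S(B) = 293447 + 1/(129 + 293) = 293447 + 1/422 = 123834635/422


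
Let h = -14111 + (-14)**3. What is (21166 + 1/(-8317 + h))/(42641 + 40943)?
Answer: 532790551/2103976448 ≈ 0.25323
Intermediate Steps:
h = -16855 (h = -14111 - 2744 = -16855)
(21166 + 1/(-8317 + h))/(42641 + 40943) = (21166 + 1/(-8317 - 16855))/(42641 + 40943) = (21166 + 1/(-25172))/83584 = (21166 - 1/25172)*(1/83584) = (532790551/25172)*(1/83584) = 532790551/2103976448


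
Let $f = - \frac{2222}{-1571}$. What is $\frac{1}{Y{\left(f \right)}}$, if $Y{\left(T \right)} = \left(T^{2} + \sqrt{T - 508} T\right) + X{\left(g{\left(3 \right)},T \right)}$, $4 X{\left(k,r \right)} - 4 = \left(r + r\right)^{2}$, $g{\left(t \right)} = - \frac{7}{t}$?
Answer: $\frac{10154021686323}{2108432712867875} - \frac{5483987102 i \sqrt{1250274066}}{6325298138603625} \approx 0.0048159 - 0.030656 i$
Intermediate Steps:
$f = \frac{2222}{1571}$ ($f = \left(-2222\right) \left(- \frac{1}{1571}\right) = \frac{2222}{1571} \approx 1.4144$)
$X{\left(k,r \right)} = 1 + r^{2}$ ($X{\left(k,r \right)} = 1 + \frac{\left(r + r\right)^{2}}{4} = 1 + \frac{\left(2 r\right)^{2}}{4} = 1 + \frac{4 r^{2}}{4} = 1 + r^{2}$)
$Y{\left(T \right)} = 1 + 2 T^{2} + T \sqrt{-508 + T}$ ($Y{\left(T \right)} = \left(T^{2} + \sqrt{T - 508} T\right) + \left(1 + T^{2}\right) = \left(T^{2} + \sqrt{-508 + T} T\right) + \left(1 + T^{2}\right) = \left(T^{2} + T \sqrt{-508 + T}\right) + \left(1 + T^{2}\right) = 1 + 2 T^{2} + T \sqrt{-508 + T}$)
$\frac{1}{Y{\left(f \right)}} = \frac{1}{1 + 2 \left(\frac{2222}{1571}\right)^{2} + \frac{2222 \sqrt{-508 + \frac{2222}{1571}}}{1571}} = \frac{1}{1 + 2 \cdot \frac{4937284}{2468041} + \frac{2222 \sqrt{- \frac{795846}{1571}}}{1571}} = \frac{1}{1 + \frac{9874568}{2468041} + \frac{2222 \frac{i \sqrt{1250274066}}{1571}}{1571}} = \frac{1}{1 + \frac{9874568}{2468041} + \frac{2222 i \sqrt{1250274066}}{2468041}} = \frac{1}{\frac{12342609}{2468041} + \frac{2222 i \sqrt{1250274066}}{2468041}}$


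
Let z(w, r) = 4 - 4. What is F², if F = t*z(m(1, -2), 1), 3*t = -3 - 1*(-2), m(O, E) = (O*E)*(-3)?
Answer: 0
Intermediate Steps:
m(O, E) = -3*E*O (m(O, E) = (E*O)*(-3) = -3*E*O)
z(w, r) = 0
t = -⅓ (t = (-3 - 1*(-2))/3 = (-3 + 2)/3 = (⅓)*(-1) = -⅓ ≈ -0.33333)
F = 0 (F = -⅓*0 = 0)
F² = 0² = 0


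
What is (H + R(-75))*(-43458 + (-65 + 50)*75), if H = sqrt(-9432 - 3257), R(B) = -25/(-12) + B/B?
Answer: -549857/4 - 44583*I*sqrt(12689) ≈ -1.3746e+5 - 5.0221e+6*I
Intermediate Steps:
R(B) = 37/12 (R(B) = -25*(-1/12) + 1 = 25/12 + 1 = 37/12)
H = I*sqrt(12689) (H = sqrt(-12689) = I*sqrt(12689) ≈ 112.65*I)
(H + R(-75))*(-43458 + (-65 + 50)*75) = (I*sqrt(12689) + 37/12)*(-43458 + (-65 + 50)*75) = (37/12 + I*sqrt(12689))*(-43458 - 15*75) = (37/12 + I*sqrt(12689))*(-43458 - 1125) = (37/12 + I*sqrt(12689))*(-44583) = -549857/4 - 44583*I*sqrt(12689)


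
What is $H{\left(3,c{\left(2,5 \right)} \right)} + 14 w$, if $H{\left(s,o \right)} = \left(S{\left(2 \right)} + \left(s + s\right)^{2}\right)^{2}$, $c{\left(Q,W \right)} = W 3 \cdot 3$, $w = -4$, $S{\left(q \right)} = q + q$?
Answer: $1544$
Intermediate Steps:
$S{\left(q \right)} = 2 q$
$c{\left(Q,W \right)} = 9 W$ ($c{\left(Q,W \right)} = 3 W 3 = 9 W$)
$H{\left(s,o \right)} = \left(4 + 4 s^{2}\right)^{2}$ ($H{\left(s,o \right)} = \left(2 \cdot 2 + \left(s + s\right)^{2}\right)^{2} = \left(4 + \left(2 s\right)^{2}\right)^{2} = \left(4 + 4 s^{2}\right)^{2}$)
$H{\left(3,c{\left(2,5 \right)} \right)} + 14 w = 16 \left(1 + 3^{2}\right)^{2} + 14 \left(-4\right) = 16 \left(1 + 9\right)^{2} - 56 = 16 \cdot 10^{2} - 56 = 16 \cdot 100 - 56 = 1600 - 56 = 1544$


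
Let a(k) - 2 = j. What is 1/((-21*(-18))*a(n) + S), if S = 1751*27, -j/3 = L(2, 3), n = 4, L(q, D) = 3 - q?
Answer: 1/46899 ≈ 2.1322e-5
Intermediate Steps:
j = -3 (j = -3*(3 - 1*2) = -3*(3 - 2) = -3*1 = -3)
S = 47277
a(k) = -1 (a(k) = 2 - 3 = -1)
1/((-21*(-18))*a(n) + S) = 1/(-21*(-18)*(-1) + 47277) = 1/(378*(-1) + 47277) = 1/(-378 + 47277) = 1/46899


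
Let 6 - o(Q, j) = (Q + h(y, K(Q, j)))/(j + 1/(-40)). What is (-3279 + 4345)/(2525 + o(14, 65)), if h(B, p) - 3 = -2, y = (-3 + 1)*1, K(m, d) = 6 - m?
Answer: 2770534/6577469 ≈ 0.42122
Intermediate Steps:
y = -2 (y = -2*1 = -2)
h(B, p) = 1 (h(B, p) = 3 - 2 = 1)
o(Q, j) = 6 - (1 + Q)/(-1/40 + j) (o(Q, j) = 6 - (Q + 1)/(j + 1/(-40)) = 6 - (1 + Q)/(j - 1/40) = 6 - (1 + Q)/(-1/40 + j))
(-3279 + 4345)/(2525 + o(14, 65)) = (-3279 + 4345)/(2525 + 2*(-23 - 20*14 + 120*65)/(-1 + 40*65)) = 1066/(2525 + 2*(-23 - 280 + 7800)/(-1 + 2600)) = 1066/(2525 + 2*7497/2599) = 1066/(2525 + 2*(1/2599)*7497) = 1066/(2525 + 14994/2599) = 1066/(6577469/2599) = 1066*(2599/6577469) = 2770534/6577469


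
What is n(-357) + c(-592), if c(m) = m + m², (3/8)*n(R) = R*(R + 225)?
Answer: 475536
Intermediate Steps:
n(R) = 8*R*(225 + R)/3 (n(R) = 8*(R*(R + 225))/3 = 8*(R*(225 + R))/3 = 8*R*(225 + R)/3)
n(-357) + c(-592) = (8/3)*(-357)*(225 - 357) - 592*(1 - 592) = (8/3)*(-357)*(-132) - 592*(-591) = 125664 + 349872 = 475536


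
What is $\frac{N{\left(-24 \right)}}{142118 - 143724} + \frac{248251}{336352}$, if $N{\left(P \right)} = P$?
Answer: $\frac{203381777}{270090656} \approx 0.75301$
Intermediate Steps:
$\frac{N{\left(-24 \right)}}{142118 - 143724} + \frac{248251}{336352} = - \frac{24}{142118 - 143724} + \frac{248251}{336352} = - \frac{24}{-1606} + 248251 \cdot \frac{1}{336352} = \left(-24\right) \left(- \frac{1}{1606}\right) + \frac{248251}{336352} = \frac{12}{803} + \frac{248251}{336352} = \frac{203381777}{270090656}$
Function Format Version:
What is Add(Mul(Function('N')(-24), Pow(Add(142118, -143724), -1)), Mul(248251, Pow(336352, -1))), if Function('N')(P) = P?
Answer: Rational(203381777, 270090656) ≈ 0.75301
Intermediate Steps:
Add(Mul(Function('N')(-24), Pow(Add(142118, -143724), -1)), Mul(248251, Pow(336352, -1))) = Add(Mul(-24, Pow(Add(142118, -143724), -1)), Mul(248251, Pow(336352, -1))) = Add(Mul(-24, Pow(-1606, -1)), Mul(248251, Rational(1, 336352))) = Add(Mul(-24, Rational(-1, 1606)), Rational(248251, 336352)) = Add(Rational(12, 803), Rational(248251, 336352)) = Rational(203381777, 270090656)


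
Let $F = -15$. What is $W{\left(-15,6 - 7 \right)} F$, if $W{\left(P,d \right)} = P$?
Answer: $225$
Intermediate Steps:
$W{\left(-15,6 - 7 \right)} F = \left(-15\right) \left(-15\right) = 225$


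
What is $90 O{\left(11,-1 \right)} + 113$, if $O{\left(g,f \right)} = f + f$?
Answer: $-67$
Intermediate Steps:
$O{\left(g,f \right)} = 2 f$
$90 O{\left(11,-1 \right)} + 113 = 90 \cdot 2 \left(-1\right) + 113 = 90 \left(-2\right) + 113 = -180 + 113 = -67$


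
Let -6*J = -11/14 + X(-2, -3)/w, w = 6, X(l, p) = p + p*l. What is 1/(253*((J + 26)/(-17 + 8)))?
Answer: -189/138391 ≈ -0.0013657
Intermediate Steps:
X(l, p) = p + l*p
J = 1/21 (J = -(-11/14 - 3*(1 - 2)/6)/6 = -(-11*1/14 - 3*(-1)*(1/6))/6 = -(-11/14 + 3*(1/6))/6 = -(-11/14 + 1/2)/6 = -1/6*(-2/7) = 1/21 ≈ 0.047619)
1/(253*((J + 26)/(-17 + 8))) = 1/(253*((1/21 + 26)/(-17 + 8))) = 1/(253*((547/21)/(-9))) = 1/(253*((547/21)*(-1/9))) = 1/(253*(-547/189)) = 1/(-138391/189) = -189/138391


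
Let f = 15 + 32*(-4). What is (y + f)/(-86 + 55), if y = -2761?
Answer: 2874/31 ≈ 92.710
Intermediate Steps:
f = -113 (f = 15 - 128 = -113)
(y + f)/(-86 + 55) = (-2761 - 113)/(-86 + 55) = -2874/(-31) = -2874*(-1/31) = 2874/31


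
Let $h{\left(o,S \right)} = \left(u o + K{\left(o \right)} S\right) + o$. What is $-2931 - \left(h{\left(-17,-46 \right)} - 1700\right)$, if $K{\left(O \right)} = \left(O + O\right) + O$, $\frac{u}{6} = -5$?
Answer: $-4070$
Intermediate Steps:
$u = -30$ ($u = 6 \left(-5\right) = -30$)
$K{\left(O \right)} = 3 O$ ($K{\left(O \right)} = 2 O + O = 3 O$)
$h{\left(o,S \right)} = - 29 o + 3 S o$ ($h{\left(o,S \right)} = \left(- 30 o + 3 o S\right) + o = \left(- 30 o + 3 S o\right) + o = - 29 o + 3 S o$)
$-2931 - \left(h{\left(-17,-46 \right)} - 1700\right) = -2931 - \left(- 17 \left(-29 + 3 \left(-46\right)\right) - 1700\right) = -2931 - \left(- 17 \left(-29 - 138\right) - 1700\right) = -2931 - \left(\left(-17\right) \left(-167\right) - 1700\right) = -2931 - \left(2839 - 1700\right) = -2931 - 1139 = -4070$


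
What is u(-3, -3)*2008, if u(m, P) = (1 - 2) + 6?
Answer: 10040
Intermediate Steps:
u(m, P) = 5 (u(m, P) = -1 + 6 = 5)
u(-3, -3)*2008 = 5*2008 = 10040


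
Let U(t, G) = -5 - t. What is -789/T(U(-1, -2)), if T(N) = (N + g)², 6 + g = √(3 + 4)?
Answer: -28141/2883 - 5260*√7/2883 ≈ -14.588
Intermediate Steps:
g = -6 + √7 (g = -6 + √(3 + 4) = -6 + √7 ≈ -3.3542)
T(N) = (-6 + N + √7)² (T(N) = (N + (-6 + √7))² = (-6 + N + √7)²)
-789/T(U(-1, -2)) = -789/(-6 + (-5 - 1*(-1)) + √7)² = -789/(-6 + (-5 + 1) + √7)² = -789/(-6 - 4 + √7)² = -789/(-10 + √7)²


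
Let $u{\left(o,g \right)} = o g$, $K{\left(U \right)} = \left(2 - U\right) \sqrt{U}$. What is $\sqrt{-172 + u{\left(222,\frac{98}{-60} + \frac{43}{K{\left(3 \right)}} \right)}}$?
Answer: $\frac{\sqrt{-13365 - 79550 \sqrt{3}}}{5} \approx 77.756 i$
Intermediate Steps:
$K{\left(U \right)} = \sqrt{U} \left(2 - U\right)$
$u{\left(o,g \right)} = g o$
$\sqrt{-172 + u{\left(222,\frac{98}{-60} + \frac{43}{K{\left(3 \right)}} \right)}} = \sqrt{-172 + \left(\frac{98}{-60} + \frac{43}{\sqrt{3} \left(2 - 3\right)}\right) 222} = \sqrt{-172 + \left(98 \left(- \frac{1}{60}\right) + \frac{43}{\sqrt{3} \left(2 - 3\right)}\right) 222} = \sqrt{-172 + \left(- \frac{49}{30} + \frac{43}{\sqrt{3} \left(-1\right)}\right) 222} = \sqrt{-172 + \left(- \frac{49}{30} + \frac{43}{\left(-1\right) \sqrt{3}}\right) 222} = \sqrt{-172 + \left(- \frac{49}{30} + 43 \left(- \frac{\sqrt{3}}{3}\right)\right) 222} = \sqrt{-172 + \left(- \frac{49}{30} - \frac{43 \sqrt{3}}{3}\right) 222} = \sqrt{-172 - \left(\frac{1813}{5} + 3182 \sqrt{3}\right)} = \sqrt{- \frac{2673}{5} - 3182 \sqrt{3}}$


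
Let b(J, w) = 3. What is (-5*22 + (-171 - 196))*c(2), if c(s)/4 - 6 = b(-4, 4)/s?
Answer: -14310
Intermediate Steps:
c(s) = 24 + 12/s (c(s) = 24 + 4*(3/s) = 24 + 12/s)
(-5*22 + (-171 - 196))*c(2) = (-5*22 + (-171 - 196))*(24 + 12/2) = (-110 - 367)*(24 + 12*(1/2)) = -477*(24 + 6) = -477*30 = -14310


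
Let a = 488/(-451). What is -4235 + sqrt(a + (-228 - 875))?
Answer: -4235 + I*sqrt(224571391)/451 ≈ -4235.0 + 33.228*I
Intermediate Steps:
a = -488/451 (a = 488*(-1/451) = -488/451 ≈ -1.0820)
-4235 + sqrt(a + (-228 - 875)) = -4235 + sqrt(-488/451 + (-228 - 875)) = -4235 + sqrt(-488/451 - 1103) = -4235 + sqrt(-497941/451) = -4235 + I*sqrt(224571391)/451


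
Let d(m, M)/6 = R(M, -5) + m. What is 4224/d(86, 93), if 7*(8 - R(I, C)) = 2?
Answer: 308/41 ≈ 7.5122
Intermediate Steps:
R(I, C) = 54/7 (R(I, C) = 8 - 1/7*2 = 8 - 2/7 = 54/7)
d(m, M) = 324/7 + 6*m (d(m, M) = 6*(54/7 + m) = 324/7 + 6*m)
4224/d(86, 93) = 4224/(324/7 + 6*86) = 4224/(324/7 + 516) = 4224/(3936/7) = 4224*(7/3936) = 308/41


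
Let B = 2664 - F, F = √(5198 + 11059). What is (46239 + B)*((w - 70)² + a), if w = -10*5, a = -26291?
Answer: -581505573 + 11891*√16257 ≈ -5.7999e+8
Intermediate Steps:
F = √16257 ≈ 127.50
w = -50
B = 2664 - √16257 ≈ 2536.5
(46239 + B)*((w - 70)² + a) = (46239 + (2664 - √16257))*((-50 - 70)² - 26291) = (48903 - √16257)*((-120)² - 26291) = (48903 - √16257)*(14400 - 26291) = (48903 - √16257)*(-11891) = -581505573 + 11891*√16257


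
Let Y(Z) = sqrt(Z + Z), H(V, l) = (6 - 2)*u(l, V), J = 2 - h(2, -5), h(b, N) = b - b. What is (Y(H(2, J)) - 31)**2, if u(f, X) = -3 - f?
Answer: 921 - 124*I*sqrt(10) ≈ 921.0 - 392.12*I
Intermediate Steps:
h(b, N) = 0
J = 2 (J = 2 - 1*0 = 2 + 0 = 2)
H(V, l) = -12 - 4*l (H(V, l) = (6 - 2)*(-3 - l) = 4*(-3 - l) = -12 - 4*l)
Y(Z) = sqrt(2)*sqrt(Z) (Y(Z) = sqrt(2*Z) = sqrt(2)*sqrt(Z))
(Y(H(2, J)) - 31)**2 = (sqrt(2)*sqrt(-12 - 4*2) - 31)**2 = (sqrt(2)*sqrt(-12 - 8) - 31)**2 = (sqrt(2)*sqrt(-20) - 31)**2 = (sqrt(2)*(2*I*sqrt(5)) - 31)**2 = (2*I*sqrt(10) - 31)**2 = (-31 + 2*I*sqrt(10))**2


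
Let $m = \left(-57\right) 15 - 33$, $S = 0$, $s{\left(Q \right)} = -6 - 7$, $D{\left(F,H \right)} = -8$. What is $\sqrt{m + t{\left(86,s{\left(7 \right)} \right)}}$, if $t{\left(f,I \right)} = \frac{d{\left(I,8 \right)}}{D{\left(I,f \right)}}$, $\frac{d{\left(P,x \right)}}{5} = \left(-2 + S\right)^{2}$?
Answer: $\frac{i \sqrt{3562}}{2} \approx 29.841 i$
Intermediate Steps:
$s{\left(Q \right)} = -13$ ($s{\left(Q \right)} = -6 - 7 = -13$)
$d{\left(P,x \right)} = 20$ ($d{\left(P,x \right)} = 5 \left(-2 + 0\right)^{2} = 5 \left(-2\right)^{2} = 5 \cdot 4 = 20$)
$t{\left(f,I \right)} = - \frac{5}{2}$ ($t{\left(f,I \right)} = \frac{20}{-8} = 20 \left(- \frac{1}{8}\right) = - \frac{5}{2}$)
$m = -888$ ($m = -855 - 33 = -888$)
$\sqrt{m + t{\left(86,s{\left(7 \right)} \right)}} = \sqrt{-888 - \frac{5}{2}} = \sqrt{- \frac{1781}{2}} = \frac{i \sqrt{3562}}{2}$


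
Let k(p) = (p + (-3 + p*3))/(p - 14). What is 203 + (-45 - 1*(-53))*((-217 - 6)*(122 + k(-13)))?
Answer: -5969135/27 ≈ -2.2108e+5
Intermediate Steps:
k(p) = (-3 + 4*p)/(-14 + p) (k(p) = (p + (-3 + 3*p))/(-14 + p) = (-3 + 4*p)/(-14 + p))
203 + (-45 - 1*(-53))*((-217 - 6)*(122 + k(-13))) = 203 + (-45 - 1*(-53))*((-217 - 6)*(122 + (-3 + 4*(-13))/(-14 - 13))) = 203 + (-45 + 53)*(-223*(122 + (-3 - 52)/(-27))) = 203 + 8*(-223*(122 - 1/27*(-55))) = 203 + 8*(-223*(122 + 55/27)) = 203 + 8*(-223*3349/27) = 203 + 8*(-746827/27) = 203 - 5974616/27 = -5969135/27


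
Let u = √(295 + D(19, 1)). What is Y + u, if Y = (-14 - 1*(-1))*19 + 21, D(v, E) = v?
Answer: -226 + √314 ≈ -208.28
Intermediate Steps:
Y = -226 (Y = (-14 + 1)*19 + 21 = -13*19 + 21 = -247 + 21 = -226)
u = √314 (u = √(295 + 19) = √314 ≈ 17.720)
Y + u = -226 + √314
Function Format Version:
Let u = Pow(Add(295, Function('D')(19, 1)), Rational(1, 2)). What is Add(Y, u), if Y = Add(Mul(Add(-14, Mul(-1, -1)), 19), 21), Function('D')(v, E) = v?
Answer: Add(-226, Pow(314, Rational(1, 2))) ≈ -208.28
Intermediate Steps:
Y = -226 (Y = Add(Mul(Add(-14, 1), 19), 21) = Add(Mul(-13, 19), 21) = Add(-247, 21) = -226)
u = Pow(314, Rational(1, 2)) (u = Pow(Add(295, 19), Rational(1, 2)) = Pow(314, Rational(1, 2)) ≈ 17.720)
Add(Y, u) = Add(-226, Pow(314, Rational(1, 2)))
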